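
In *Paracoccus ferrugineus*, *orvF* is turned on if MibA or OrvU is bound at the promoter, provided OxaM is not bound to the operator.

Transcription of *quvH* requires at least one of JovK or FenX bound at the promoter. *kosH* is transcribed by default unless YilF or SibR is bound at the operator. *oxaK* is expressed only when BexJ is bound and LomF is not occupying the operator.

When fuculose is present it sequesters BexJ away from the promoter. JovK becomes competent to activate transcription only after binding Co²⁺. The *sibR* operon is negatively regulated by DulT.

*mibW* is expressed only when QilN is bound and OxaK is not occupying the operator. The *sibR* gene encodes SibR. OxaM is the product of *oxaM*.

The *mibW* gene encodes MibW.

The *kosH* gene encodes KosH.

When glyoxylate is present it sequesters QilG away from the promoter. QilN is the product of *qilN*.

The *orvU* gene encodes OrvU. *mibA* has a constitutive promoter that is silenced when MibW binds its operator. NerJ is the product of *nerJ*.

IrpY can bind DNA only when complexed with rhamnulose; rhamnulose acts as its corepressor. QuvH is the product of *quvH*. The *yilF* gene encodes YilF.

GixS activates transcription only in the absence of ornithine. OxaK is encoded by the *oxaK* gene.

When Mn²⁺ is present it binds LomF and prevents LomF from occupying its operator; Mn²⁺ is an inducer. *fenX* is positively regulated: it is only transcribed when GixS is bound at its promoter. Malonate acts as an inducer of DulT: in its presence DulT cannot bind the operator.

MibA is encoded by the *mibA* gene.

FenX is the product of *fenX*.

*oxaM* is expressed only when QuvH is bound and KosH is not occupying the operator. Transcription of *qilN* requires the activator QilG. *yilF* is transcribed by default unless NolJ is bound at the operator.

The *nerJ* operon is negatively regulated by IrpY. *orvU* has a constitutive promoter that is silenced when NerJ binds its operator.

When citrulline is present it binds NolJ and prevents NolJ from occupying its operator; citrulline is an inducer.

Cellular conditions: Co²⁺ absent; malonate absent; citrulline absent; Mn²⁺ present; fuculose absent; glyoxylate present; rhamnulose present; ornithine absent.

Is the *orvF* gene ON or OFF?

ON

Citrulline is absent, so NolJ is active.
With repressor NolJ bound, *yilF* is not transcribed.
So YilF is not produced.
Malonate is absent, so DulT is active.
With repressor DulT bound, *sibR* is not transcribed.
So SibR is not produced.
With no repressor bound, *kosH* is transcribed.
So KosH is produced and active.
Co²⁺ is absent, so JovK is inactive.
Ornithine is absent, so GixS is active.
No repressor is bound and GixS is active, so *fenX* is transcribed.
So FenX is produced and active.
Activator FenX is present, so *quvH* is transcribed.
So QuvH is produced and active.
With repressor KosH bound, *oxaM* is not transcribed.
So OxaM is not produced.
Glyoxylate is present, so QilG is inactive.
Required activator QilG is absent, so *qilN* is not transcribed.
So QilN is not produced.
Fuculose is absent, so BexJ is active.
Mn²⁺ is present, so LomF is inactive.
No repressor is bound and BexJ is active, so *oxaK* is transcribed.
So OxaK is produced and active.
With repressor OxaK bound, *mibW* is not transcribed.
So MibW is not produced.
With no repressor bound, *mibA* is transcribed.
So MibA is produced and active.
Rhamnulose is present, so IrpY is active.
With repressor IrpY bound, *nerJ* is not transcribed.
So NerJ is not produced.
With no repressor bound, *orvU* is transcribed.
So OrvU is produced and active.
Activator MibA is present, so *orvF* is transcribed.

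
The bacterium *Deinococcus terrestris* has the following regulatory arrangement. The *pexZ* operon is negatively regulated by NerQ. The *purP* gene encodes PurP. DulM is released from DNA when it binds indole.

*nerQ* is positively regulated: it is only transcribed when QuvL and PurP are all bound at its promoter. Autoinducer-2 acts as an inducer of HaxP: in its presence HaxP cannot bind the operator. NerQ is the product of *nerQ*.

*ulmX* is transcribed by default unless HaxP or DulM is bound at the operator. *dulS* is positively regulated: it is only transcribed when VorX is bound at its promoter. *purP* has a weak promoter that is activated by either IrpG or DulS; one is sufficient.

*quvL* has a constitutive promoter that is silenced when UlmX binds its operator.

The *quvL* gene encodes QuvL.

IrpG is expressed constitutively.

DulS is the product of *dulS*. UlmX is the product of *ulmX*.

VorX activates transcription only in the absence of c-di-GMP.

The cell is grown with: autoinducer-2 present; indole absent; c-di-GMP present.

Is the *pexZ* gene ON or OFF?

Autoinducer-2 is present, so HaxP is inactive.
Indole is absent, so DulM is active.
With repressor DulM bound, *ulmX* is not transcribed.
So UlmX is not produced.
With no repressor bound, *quvL* is transcribed.
So QuvL is produced and active.
IrpG is produced constitutively and is active.
c-di-GMP is present, so VorX is inactive.
Required activator VorX is absent, so *dulS* is not transcribed.
So DulS is not produced.
Activator IrpG is present, so *purP* is transcribed.
So PurP is produced and active.
No repressor is bound and QuvL and PurP are active, so *nerQ* is transcribed.
So NerQ is produced and active.
With repressor NerQ bound, *pexZ* is not transcribed.

OFF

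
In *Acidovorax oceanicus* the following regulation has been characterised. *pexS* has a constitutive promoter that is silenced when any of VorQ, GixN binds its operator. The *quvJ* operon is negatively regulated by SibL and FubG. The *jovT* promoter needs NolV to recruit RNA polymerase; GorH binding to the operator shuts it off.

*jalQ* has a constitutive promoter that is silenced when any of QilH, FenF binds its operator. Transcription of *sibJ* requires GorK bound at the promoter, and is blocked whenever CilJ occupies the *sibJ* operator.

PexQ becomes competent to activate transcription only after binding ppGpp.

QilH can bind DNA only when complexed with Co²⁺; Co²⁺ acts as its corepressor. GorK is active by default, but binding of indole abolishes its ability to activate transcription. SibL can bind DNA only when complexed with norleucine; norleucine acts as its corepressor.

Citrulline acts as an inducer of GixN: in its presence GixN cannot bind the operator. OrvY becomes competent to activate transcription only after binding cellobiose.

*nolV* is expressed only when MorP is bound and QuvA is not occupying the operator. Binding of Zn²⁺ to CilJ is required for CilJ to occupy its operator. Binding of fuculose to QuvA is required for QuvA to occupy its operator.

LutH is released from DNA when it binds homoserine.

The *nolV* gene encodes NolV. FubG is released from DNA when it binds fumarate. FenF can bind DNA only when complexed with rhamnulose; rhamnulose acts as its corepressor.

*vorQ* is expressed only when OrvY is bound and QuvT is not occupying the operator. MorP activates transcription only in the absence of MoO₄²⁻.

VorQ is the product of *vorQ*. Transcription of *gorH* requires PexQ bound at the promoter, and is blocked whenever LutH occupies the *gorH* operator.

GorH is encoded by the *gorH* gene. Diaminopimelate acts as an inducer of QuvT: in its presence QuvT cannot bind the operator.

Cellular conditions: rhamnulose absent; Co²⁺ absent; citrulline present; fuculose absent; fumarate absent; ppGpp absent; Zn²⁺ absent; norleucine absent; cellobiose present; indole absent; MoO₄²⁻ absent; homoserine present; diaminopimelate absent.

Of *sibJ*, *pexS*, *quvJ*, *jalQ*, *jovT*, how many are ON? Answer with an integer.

4

Zn²⁺ is absent, so CilJ is inactive.
Indole is absent, so GorK is active.
No repressor is bound and GorK is active, so *sibJ* is transcribed.
→ *sibJ* is ON.
Cellobiose is present, so OrvY is active.
Diaminopimelate is absent, so QuvT is active.
With repressor QuvT bound, *vorQ* is not transcribed.
So VorQ is not produced.
Citrulline is present, so GixN is inactive.
With no repressor bound, *pexS* is transcribed.
→ *pexS* is ON.
Norleucine is absent, so SibL is inactive.
Fumarate is absent, so FubG is active.
With repressor FubG bound, *quvJ* is not transcribed.
→ *quvJ* is OFF.
Co²⁺ is absent, so QilH is inactive.
Rhamnulose is absent, so FenF is inactive.
With no repressor bound, *jalQ* is transcribed.
→ *jalQ* is ON.
MoO₄²⁻ is absent, so MorP is active.
Fuculose is absent, so QuvA is inactive.
No repressor is bound and MorP is active, so *nolV* is transcribed.
So NolV is produced and active.
ppGpp is absent, so PexQ is inactive.
Homoserine is present, so LutH is inactive.
Required activator PexQ is absent, so *gorH* is not transcribed.
So GorH is not produced.
No repressor is bound and NolV is active, so *jovT* is transcribed.
→ *jovT* is ON.
4 of the 5 genes are transcribed.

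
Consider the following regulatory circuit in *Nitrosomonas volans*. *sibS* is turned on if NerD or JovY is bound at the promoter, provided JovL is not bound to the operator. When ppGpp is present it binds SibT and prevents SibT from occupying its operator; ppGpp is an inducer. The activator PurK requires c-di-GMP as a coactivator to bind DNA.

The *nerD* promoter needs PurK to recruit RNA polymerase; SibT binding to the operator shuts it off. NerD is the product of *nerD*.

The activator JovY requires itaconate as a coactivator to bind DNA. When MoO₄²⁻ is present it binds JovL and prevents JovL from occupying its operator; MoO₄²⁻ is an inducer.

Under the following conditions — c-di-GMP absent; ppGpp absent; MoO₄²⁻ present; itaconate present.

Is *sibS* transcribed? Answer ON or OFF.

c-di-GMP is absent, so PurK is inactive.
ppGpp is absent, so SibT is active.
With repressor SibT bound, *nerD* is not transcribed.
So NerD is not produced.
Itaconate is present, so JovY is active.
MoO₄²⁻ is present, so JovL is inactive.
Activator JovY is present, so *sibS* is transcribed.

ON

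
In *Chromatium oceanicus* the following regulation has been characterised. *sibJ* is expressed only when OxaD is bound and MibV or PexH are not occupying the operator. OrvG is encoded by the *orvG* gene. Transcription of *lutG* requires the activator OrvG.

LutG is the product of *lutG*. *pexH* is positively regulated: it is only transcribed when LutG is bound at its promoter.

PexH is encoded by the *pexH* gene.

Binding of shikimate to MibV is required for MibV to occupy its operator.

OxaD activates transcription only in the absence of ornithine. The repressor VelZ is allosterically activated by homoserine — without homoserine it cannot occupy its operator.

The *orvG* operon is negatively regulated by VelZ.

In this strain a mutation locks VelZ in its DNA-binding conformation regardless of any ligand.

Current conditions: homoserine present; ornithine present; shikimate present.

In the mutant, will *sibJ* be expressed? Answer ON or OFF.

OFF

Ornithine is present, so OxaD is inactive.
Shikimate is present, so MibV is active.
VelZ is constitutively active in this strain.
With repressor VelZ bound, *orvG* is not transcribed.
So OrvG is not produced.
Required activator OrvG is absent, so *lutG* is not transcribed.
So LutG is not produced.
Required activator LutG is absent, so *pexH* is not transcribed.
So PexH is not produced.
With repressor MibV bound, *sibJ* is not transcribed.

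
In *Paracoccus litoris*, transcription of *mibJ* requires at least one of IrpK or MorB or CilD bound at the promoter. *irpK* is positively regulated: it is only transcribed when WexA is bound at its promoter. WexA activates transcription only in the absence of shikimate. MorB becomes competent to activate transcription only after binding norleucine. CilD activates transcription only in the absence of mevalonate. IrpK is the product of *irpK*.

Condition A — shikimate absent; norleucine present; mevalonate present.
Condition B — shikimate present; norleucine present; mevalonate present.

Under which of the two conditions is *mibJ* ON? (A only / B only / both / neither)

both

Condition A:
Shikimate is absent, so WexA is active.
No repressor is bound and WexA is active, so *irpK* is transcribed.
So IrpK is produced and active.
Norleucine is present, so MorB is active.
Mevalonate is present, so CilD is inactive.
Activator IrpK is present, so *mibJ* is transcribed.
→ *mibJ* is ON in A.
Condition B:
Shikimate is present, so WexA is inactive.
Required activator WexA is absent, so *irpK* is not transcribed.
So IrpK is not produced.
Norleucine is present, so MorB is active.
Mevalonate is present, so CilD is inactive.
Activator MorB is present, so *mibJ* is transcribed.
→ *mibJ* is ON in B.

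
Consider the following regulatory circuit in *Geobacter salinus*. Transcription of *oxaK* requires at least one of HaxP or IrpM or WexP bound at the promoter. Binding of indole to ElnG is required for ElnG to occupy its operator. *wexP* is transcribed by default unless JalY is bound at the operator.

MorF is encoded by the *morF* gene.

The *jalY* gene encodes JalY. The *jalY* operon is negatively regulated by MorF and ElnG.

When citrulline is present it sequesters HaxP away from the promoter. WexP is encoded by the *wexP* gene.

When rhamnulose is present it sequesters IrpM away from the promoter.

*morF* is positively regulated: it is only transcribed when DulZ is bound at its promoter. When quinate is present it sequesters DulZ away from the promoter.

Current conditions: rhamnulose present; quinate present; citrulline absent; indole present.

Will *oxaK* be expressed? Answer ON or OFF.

ON

Citrulline is absent, so HaxP is active.
Rhamnulose is present, so IrpM is inactive.
Quinate is present, so DulZ is inactive.
Required activator DulZ is absent, so *morF* is not transcribed.
So MorF is not produced.
Indole is present, so ElnG is active.
With repressor ElnG bound, *jalY* is not transcribed.
So JalY is not produced.
With no repressor bound, *wexP* is transcribed.
So WexP is produced and active.
Activator HaxP is present, so *oxaK* is transcribed.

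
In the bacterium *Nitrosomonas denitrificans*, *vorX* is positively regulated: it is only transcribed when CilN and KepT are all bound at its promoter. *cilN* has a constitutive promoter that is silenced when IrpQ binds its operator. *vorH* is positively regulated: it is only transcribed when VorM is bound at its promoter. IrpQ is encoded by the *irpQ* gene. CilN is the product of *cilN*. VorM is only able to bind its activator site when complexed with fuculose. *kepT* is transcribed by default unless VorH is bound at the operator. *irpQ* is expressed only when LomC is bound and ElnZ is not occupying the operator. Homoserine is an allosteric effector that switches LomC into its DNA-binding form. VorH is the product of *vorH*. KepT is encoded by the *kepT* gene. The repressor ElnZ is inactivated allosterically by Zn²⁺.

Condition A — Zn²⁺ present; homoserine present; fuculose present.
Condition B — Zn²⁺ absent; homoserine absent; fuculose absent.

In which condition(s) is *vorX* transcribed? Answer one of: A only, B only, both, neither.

Condition A:
Zn²⁺ is present, so ElnZ is inactive.
Homoserine is present, so LomC is active.
No repressor is bound and LomC is active, so *irpQ* is transcribed.
So IrpQ is produced and active.
With repressor IrpQ bound, *cilN* is not transcribed.
So CilN is not produced.
Fuculose is present, so VorM is active.
No repressor is bound and VorM is active, so *vorH* is transcribed.
So VorH is produced and active.
With repressor VorH bound, *kepT* is not transcribed.
So KepT is not produced.
Required activator CilN is absent, so *vorX* is not transcribed.
→ *vorX* is OFF in A.
Condition B:
Zn²⁺ is absent, so ElnZ is active.
Homoserine is absent, so LomC is inactive.
With repressor ElnZ bound, *irpQ* is not transcribed.
So IrpQ is not produced.
With no repressor bound, *cilN* is transcribed.
So CilN is produced and active.
Fuculose is absent, so VorM is inactive.
Required activator VorM is absent, so *vorH* is not transcribed.
So VorH is not produced.
With no repressor bound, *kepT* is transcribed.
So KepT is produced and active.
No repressor is bound and CilN and KepT are active, so *vorX* is transcribed.
→ *vorX* is ON in B.

B only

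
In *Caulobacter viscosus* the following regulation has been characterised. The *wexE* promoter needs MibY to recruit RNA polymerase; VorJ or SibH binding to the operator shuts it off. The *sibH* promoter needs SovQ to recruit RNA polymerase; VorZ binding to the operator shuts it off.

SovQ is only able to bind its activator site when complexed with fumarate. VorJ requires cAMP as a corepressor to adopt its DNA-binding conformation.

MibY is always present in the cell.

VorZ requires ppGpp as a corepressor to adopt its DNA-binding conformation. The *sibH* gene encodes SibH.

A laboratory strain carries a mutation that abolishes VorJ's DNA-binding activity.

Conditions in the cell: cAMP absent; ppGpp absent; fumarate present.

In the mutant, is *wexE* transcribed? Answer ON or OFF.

VorJ is non-functional in this strain, so it has no effect.
MibY is produced constitutively and is active.
ppGpp is absent, so VorZ is inactive.
Fumarate is present, so SovQ is active.
No repressor is bound and SovQ is active, so *sibH* is transcribed.
So SibH is produced and active.
With repressor SibH bound, *wexE* is not transcribed.

OFF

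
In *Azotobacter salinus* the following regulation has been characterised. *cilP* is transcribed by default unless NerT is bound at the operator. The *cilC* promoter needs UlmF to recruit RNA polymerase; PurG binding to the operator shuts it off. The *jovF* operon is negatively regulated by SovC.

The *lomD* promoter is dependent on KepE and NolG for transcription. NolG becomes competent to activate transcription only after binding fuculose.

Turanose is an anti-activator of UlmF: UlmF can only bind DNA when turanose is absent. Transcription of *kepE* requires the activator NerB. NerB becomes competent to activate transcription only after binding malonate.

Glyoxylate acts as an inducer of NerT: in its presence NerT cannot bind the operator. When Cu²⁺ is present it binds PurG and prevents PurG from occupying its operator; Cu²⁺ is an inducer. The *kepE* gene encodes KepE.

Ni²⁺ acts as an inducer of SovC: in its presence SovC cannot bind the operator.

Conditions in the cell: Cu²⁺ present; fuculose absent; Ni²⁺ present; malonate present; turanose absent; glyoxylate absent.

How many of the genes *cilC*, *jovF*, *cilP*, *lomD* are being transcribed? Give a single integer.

2

Turanose is absent, so UlmF is active.
Cu²⁺ is present, so PurG is inactive.
No repressor is bound and UlmF is active, so *cilC* is transcribed.
→ *cilC* is ON.
Ni²⁺ is present, so SovC is inactive.
With no repressor bound, *jovF* is transcribed.
→ *jovF* is ON.
Glyoxylate is absent, so NerT is active.
With repressor NerT bound, *cilP* is not transcribed.
→ *cilP* is OFF.
Malonate is present, so NerB is active.
No repressor is bound and NerB is active, so *kepE* is transcribed.
So KepE is produced and active.
Fuculose is absent, so NolG is inactive.
Required activator NolG is absent, so *lomD* is not transcribed.
→ *lomD* is OFF.
2 of the 4 genes are transcribed.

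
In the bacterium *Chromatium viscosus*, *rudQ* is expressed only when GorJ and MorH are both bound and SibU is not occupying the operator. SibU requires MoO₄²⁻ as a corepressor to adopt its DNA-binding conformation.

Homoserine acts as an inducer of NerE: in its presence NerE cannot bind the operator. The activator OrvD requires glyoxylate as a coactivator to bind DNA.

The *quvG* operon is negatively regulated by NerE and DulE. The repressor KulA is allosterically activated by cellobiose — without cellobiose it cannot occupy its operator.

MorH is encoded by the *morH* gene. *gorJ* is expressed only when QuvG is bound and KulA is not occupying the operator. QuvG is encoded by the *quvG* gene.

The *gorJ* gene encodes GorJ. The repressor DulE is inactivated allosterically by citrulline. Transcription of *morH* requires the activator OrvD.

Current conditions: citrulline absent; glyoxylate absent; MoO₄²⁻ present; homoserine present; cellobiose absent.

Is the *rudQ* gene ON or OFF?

Homoserine is present, so NerE is inactive.
Citrulline is absent, so DulE is active.
With repressor DulE bound, *quvG* is not transcribed.
So QuvG is not produced.
Cellobiose is absent, so KulA is inactive.
Required activator QuvG is absent, so *gorJ* is not transcribed.
So GorJ is not produced.
MoO₄²⁻ is present, so SibU is active.
Glyoxylate is absent, so OrvD is inactive.
Required activator OrvD is absent, so *morH* is not transcribed.
So MorH is not produced.
With repressor SibU bound, *rudQ* is not transcribed.

OFF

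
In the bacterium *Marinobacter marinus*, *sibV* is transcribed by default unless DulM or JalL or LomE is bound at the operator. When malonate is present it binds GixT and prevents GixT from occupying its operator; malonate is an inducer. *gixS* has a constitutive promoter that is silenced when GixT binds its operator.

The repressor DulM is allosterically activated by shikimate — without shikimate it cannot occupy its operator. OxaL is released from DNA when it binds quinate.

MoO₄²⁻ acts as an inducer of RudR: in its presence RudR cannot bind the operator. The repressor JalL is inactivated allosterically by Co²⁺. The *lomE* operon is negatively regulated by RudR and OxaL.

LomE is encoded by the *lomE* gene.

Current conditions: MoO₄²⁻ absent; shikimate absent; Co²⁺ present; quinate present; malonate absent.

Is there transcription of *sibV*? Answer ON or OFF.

Shikimate is absent, so DulM is inactive.
Co²⁺ is present, so JalL is inactive.
MoO₄²⁻ is absent, so RudR is active.
Quinate is present, so OxaL is inactive.
With repressor RudR bound, *lomE* is not transcribed.
So LomE is not produced.
With no repressor bound, *sibV* is transcribed.

ON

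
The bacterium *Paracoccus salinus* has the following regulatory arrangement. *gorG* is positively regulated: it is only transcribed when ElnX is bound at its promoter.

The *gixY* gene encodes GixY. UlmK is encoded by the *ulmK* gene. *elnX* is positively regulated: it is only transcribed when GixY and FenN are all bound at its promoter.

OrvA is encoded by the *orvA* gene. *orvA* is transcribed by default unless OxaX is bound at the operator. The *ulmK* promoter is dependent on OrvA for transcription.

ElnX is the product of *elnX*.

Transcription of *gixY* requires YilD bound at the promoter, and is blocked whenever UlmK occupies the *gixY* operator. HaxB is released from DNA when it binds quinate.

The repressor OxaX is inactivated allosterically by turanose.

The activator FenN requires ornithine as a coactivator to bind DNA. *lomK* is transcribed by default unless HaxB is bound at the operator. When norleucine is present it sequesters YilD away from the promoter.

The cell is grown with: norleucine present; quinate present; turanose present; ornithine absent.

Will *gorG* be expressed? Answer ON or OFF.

OFF

Turanose is present, so OxaX is inactive.
With no repressor bound, *orvA* is transcribed.
So OrvA is produced and active.
No repressor is bound and OrvA is active, so *ulmK* is transcribed.
So UlmK is produced and active.
Norleucine is present, so YilD is inactive.
With repressor UlmK bound, *gixY* is not transcribed.
So GixY is not produced.
Ornithine is absent, so FenN is inactive.
Required activator GixY is absent, so *elnX* is not transcribed.
So ElnX is not produced.
Required activator ElnX is absent, so *gorG* is not transcribed.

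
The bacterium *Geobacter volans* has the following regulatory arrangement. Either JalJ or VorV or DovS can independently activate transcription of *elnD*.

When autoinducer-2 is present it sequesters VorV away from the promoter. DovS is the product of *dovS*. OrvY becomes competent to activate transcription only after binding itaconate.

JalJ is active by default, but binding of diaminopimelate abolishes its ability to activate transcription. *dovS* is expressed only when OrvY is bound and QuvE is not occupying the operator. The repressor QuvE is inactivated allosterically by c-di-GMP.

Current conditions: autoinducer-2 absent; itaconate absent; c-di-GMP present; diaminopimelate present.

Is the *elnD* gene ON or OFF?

ON

Diaminopimelate is present, so JalJ is inactive.
Autoinducer-2 is absent, so VorV is active.
c-di-GMP is present, so QuvE is inactive.
Itaconate is absent, so OrvY is inactive.
Required activator OrvY is absent, so *dovS* is not transcribed.
So DovS is not produced.
Activator VorV is present, so *elnD* is transcribed.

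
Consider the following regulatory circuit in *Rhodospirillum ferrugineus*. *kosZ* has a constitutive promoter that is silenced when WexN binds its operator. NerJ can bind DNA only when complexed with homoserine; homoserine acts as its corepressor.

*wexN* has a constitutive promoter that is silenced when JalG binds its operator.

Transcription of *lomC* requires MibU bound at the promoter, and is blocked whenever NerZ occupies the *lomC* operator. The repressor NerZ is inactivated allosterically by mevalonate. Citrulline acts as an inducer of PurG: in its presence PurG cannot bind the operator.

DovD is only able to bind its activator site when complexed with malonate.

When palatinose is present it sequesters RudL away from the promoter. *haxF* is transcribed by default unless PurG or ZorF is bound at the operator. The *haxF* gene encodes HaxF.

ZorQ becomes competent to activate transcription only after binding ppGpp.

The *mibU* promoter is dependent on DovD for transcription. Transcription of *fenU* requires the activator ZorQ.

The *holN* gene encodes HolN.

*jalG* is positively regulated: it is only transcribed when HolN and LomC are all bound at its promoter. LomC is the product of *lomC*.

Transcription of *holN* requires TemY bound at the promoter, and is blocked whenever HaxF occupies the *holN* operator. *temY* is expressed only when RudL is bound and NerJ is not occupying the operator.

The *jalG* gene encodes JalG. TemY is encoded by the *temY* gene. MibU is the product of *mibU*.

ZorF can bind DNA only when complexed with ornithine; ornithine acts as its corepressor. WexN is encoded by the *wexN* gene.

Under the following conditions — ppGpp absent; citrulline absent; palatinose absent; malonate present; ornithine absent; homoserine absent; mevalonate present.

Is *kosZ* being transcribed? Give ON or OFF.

Citrulline is absent, so PurG is active.
Ornithine is absent, so ZorF is inactive.
With repressor PurG bound, *haxF* is not transcribed.
So HaxF is not produced.
Homoserine is absent, so NerJ is inactive.
Palatinose is absent, so RudL is active.
No repressor is bound and RudL is active, so *temY* is transcribed.
So TemY is produced and active.
No repressor is bound and TemY is active, so *holN* is transcribed.
So HolN is produced and active.
Mevalonate is present, so NerZ is inactive.
Malonate is present, so DovD is active.
No repressor is bound and DovD is active, so *mibU* is transcribed.
So MibU is produced and active.
No repressor is bound and MibU is active, so *lomC* is transcribed.
So LomC is produced and active.
No repressor is bound and HolN and LomC are active, so *jalG* is transcribed.
So JalG is produced and active.
With repressor JalG bound, *wexN* is not transcribed.
So WexN is not produced.
With no repressor bound, *kosZ* is transcribed.

ON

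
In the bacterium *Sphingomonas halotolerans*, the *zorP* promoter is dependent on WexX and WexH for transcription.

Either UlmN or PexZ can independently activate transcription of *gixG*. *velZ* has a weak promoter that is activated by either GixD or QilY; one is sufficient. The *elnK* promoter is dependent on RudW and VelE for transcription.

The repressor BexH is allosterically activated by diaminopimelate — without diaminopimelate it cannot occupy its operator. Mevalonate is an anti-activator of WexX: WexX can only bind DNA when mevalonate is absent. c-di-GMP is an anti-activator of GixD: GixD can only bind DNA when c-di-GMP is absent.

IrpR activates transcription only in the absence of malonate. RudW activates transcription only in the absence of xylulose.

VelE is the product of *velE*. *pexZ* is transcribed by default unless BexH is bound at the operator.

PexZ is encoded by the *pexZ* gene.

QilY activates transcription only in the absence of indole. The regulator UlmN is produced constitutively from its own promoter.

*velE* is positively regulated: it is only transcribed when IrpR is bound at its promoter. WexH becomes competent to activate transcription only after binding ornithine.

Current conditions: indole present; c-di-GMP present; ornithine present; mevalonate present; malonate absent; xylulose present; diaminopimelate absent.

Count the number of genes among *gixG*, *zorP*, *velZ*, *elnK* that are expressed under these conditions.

1

UlmN is produced constitutively and is active.
Diaminopimelate is absent, so BexH is inactive.
With no repressor bound, *pexZ* is transcribed.
So PexZ is produced and active.
Activator UlmN is present, so *gixG* is transcribed.
→ *gixG* is ON.
Mevalonate is present, so WexX is inactive.
Ornithine is present, so WexH is active.
Required activator WexX is absent, so *zorP* is not transcribed.
→ *zorP* is OFF.
c-di-GMP is present, so GixD is inactive.
Indole is present, so QilY is inactive.
No activator is available at the *velZ* promoter, so *velZ* is not transcribed.
→ *velZ* is OFF.
Xylulose is present, so RudW is inactive.
Malonate is absent, so IrpR is active.
No repressor is bound and IrpR is active, so *velE* is transcribed.
So VelE is produced and active.
Required activator RudW is absent, so *elnK* is not transcribed.
→ *elnK* is OFF.
1 of the 4 genes is transcribed.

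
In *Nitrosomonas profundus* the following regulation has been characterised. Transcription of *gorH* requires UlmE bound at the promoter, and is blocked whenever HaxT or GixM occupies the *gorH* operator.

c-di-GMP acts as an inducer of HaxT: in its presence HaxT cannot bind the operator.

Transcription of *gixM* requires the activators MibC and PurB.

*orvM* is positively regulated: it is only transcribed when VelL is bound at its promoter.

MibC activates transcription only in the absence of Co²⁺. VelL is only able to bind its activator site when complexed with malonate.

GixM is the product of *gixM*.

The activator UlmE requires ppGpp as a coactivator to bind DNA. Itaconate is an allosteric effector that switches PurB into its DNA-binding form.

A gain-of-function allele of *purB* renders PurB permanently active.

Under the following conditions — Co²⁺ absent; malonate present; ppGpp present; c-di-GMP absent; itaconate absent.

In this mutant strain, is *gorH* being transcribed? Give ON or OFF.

ppGpp is present, so UlmE is active.
c-di-GMP is absent, so HaxT is active.
Co²⁺ is absent, so MibC is active.
PurB is constitutively active in this strain.
No repressor is bound and MibC and PurB are active, so *gixM* is transcribed.
So GixM is produced and active.
With repressor HaxT bound, *gorH* is not transcribed.

OFF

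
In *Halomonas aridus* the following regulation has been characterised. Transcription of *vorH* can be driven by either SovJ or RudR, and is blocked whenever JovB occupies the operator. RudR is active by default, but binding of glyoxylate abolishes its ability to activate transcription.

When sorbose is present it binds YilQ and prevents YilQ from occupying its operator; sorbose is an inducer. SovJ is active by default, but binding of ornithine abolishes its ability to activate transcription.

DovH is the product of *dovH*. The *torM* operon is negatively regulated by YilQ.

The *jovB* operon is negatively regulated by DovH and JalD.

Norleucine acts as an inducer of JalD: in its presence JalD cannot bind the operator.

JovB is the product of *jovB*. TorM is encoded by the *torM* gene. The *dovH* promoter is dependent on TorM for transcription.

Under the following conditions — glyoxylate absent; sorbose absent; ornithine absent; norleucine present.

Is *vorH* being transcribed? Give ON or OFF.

Ornithine is absent, so SovJ is active.
Glyoxylate is absent, so RudR is active.
Sorbose is absent, so YilQ is active.
With repressor YilQ bound, *torM* is not transcribed.
So TorM is not produced.
Required activator TorM is absent, so *dovH* is not transcribed.
So DovH is not produced.
Norleucine is present, so JalD is inactive.
With no repressor bound, *jovB* is transcribed.
So JovB is produced and active.
With repressor JovB bound, *vorH* is not transcribed.

OFF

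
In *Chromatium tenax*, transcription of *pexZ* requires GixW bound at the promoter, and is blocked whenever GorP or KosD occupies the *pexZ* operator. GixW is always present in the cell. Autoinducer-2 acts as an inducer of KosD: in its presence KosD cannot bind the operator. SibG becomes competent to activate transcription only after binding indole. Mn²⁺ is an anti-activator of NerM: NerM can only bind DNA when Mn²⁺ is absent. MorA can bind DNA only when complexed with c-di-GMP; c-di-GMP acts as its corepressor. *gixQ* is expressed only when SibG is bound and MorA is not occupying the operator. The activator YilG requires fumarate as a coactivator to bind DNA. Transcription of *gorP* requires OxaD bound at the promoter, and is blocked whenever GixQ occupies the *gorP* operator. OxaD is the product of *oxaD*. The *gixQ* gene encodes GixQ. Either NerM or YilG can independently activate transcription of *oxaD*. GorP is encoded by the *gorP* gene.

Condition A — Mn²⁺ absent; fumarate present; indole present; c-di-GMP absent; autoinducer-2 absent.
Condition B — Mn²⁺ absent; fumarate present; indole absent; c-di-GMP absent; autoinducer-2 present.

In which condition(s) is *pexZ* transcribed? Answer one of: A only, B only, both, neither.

neither

Condition A:
Mn²⁺ is absent, so NerM is active.
Fumarate is present, so YilG is active.
Activator NerM is present, so *oxaD* is transcribed.
So OxaD is produced and active.
Indole is present, so SibG is active.
c-di-GMP is absent, so MorA is inactive.
No repressor is bound and SibG is active, so *gixQ* is transcribed.
So GixQ is produced and active.
With repressor GixQ bound, *gorP* is not transcribed.
So GorP is not produced.
Autoinducer-2 is absent, so KosD is active.
GixW is produced constitutively and is active.
With repressor KosD bound, *pexZ* is not transcribed.
→ *pexZ* is OFF in A.
Condition B:
Mn²⁺ is absent, so NerM is active.
Fumarate is present, so YilG is active.
Activator NerM is present, so *oxaD* is transcribed.
So OxaD is produced and active.
Indole is absent, so SibG is inactive.
c-di-GMP is absent, so MorA is inactive.
Required activator SibG is absent, so *gixQ* is not transcribed.
So GixQ is not produced.
No repressor is bound and OxaD is active, so *gorP* is transcribed.
So GorP is produced and active.
Autoinducer-2 is present, so KosD is inactive.
GixW is produced constitutively and is active.
With repressor GorP bound, *pexZ* is not transcribed.
→ *pexZ* is OFF in B.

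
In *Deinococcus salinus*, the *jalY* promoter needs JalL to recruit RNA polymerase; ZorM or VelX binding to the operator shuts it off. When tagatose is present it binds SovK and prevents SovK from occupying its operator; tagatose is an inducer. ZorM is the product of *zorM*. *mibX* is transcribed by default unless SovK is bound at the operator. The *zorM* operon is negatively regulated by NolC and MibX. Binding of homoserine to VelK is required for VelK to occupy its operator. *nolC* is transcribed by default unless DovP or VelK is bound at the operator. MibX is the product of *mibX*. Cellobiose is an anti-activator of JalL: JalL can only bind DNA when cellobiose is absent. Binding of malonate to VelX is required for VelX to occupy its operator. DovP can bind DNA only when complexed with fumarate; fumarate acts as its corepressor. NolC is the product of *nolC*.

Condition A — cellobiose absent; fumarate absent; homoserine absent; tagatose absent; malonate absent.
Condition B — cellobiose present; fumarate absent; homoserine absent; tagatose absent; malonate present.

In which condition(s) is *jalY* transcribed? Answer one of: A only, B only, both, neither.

A only

Condition A:
Cellobiose is absent, so JalL is active.
Fumarate is absent, so DovP is inactive.
Homoserine is absent, so VelK is inactive.
With no repressor bound, *nolC* is transcribed.
So NolC is produced and active.
Tagatose is absent, so SovK is active.
With repressor SovK bound, *mibX* is not transcribed.
So MibX is not produced.
With repressor NolC bound, *zorM* is not transcribed.
So ZorM is not produced.
Malonate is absent, so VelX is inactive.
No repressor is bound and JalL is active, so *jalY* is transcribed.
→ *jalY* is ON in A.
Condition B:
Cellobiose is present, so JalL is inactive.
Fumarate is absent, so DovP is inactive.
Homoserine is absent, so VelK is inactive.
With no repressor bound, *nolC* is transcribed.
So NolC is produced and active.
Tagatose is absent, so SovK is active.
With repressor SovK bound, *mibX* is not transcribed.
So MibX is not produced.
With repressor NolC bound, *zorM* is not transcribed.
So ZorM is not produced.
Malonate is present, so VelX is active.
With repressor VelX bound, *jalY* is not transcribed.
→ *jalY* is OFF in B.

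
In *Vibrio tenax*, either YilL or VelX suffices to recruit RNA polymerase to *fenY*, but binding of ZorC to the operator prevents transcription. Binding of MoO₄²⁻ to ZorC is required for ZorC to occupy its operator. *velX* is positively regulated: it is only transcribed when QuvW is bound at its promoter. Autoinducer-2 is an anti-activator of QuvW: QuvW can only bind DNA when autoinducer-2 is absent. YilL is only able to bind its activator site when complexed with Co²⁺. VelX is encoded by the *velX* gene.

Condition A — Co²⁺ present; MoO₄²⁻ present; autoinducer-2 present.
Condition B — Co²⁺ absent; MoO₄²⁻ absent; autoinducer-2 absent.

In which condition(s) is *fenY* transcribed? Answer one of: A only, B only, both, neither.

B only

Condition A:
Co²⁺ is present, so YilL is active.
MoO₄²⁻ is present, so ZorC is active.
Autoinducer-2 is present, so QuvW is inactive.
Required activator QuvW is absent, so *velX* is not transcribed.
So VelX is not produced.
With repressor ZorC bound, *fenY* is not transcribed.
→ *fenY* is OFF in A.
Condition B:
Co²⁺ is absent, so YilL is inactive.
MoO₄²⁻ is absent, so ZorC is inactive.
Autoinducer-2 is absent, so QuvW is active.
No repressor is bound and QuvW is active, so *velX* is transcribed.
So VelX is produced and active.
Activator VelX is present, so *fenY* is transcribed.
→ *fenY* is ON in B.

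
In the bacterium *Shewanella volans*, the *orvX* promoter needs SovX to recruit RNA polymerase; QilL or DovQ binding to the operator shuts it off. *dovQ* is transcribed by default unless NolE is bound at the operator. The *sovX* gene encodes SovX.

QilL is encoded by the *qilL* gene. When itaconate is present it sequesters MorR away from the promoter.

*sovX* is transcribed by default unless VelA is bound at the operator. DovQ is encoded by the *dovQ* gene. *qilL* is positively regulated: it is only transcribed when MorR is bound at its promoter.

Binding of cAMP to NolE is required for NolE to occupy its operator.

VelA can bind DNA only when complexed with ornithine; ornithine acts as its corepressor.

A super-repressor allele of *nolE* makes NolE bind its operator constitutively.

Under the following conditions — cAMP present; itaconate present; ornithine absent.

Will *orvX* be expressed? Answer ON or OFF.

Ornithine is absent, so VelA is inactive.
With no repressor bound, *sovX* is transcribed.
So SovX is produced and active.
Itaconate is present, so MorR is inactive.
Required activator MorR is absent, so *qilL* is not transcribed.
So QilL is not produced.
NolE is constitutively active in this strain.
With repressor NolE bound, *dovQ* is not transcribed.
So DovQ is not produced.
No repressor is bound and SovX is active, so *orvX* is transcribed.

ON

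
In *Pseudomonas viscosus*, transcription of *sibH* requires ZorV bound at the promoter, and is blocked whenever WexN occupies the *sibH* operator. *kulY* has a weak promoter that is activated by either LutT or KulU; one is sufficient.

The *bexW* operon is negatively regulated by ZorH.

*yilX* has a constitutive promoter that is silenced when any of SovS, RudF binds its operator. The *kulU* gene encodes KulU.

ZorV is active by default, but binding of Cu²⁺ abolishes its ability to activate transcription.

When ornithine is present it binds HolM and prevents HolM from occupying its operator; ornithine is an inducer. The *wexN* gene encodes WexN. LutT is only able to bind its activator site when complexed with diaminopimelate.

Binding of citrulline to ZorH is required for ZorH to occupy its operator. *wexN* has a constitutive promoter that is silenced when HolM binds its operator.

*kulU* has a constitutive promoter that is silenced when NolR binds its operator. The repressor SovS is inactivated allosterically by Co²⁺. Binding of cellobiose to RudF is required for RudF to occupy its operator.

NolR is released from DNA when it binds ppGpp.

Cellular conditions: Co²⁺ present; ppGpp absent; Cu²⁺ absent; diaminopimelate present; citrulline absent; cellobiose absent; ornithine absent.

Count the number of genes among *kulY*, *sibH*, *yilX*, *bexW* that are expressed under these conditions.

Diaminopimelate is present, so LutT is active.
ppGpp is absent, so NolR is active.
With repressor NolR bound, *kulU* is not transcribed.
So KulU is not produced.
Activator LutT is present, so *kulY* is transcribed.
→ *kulY* is ON.
Cu²⁺ is absent, so ZorV is active.
Ornithine is absent, so HolM is active.
With repressor HolM bound, *wexN* is not transcribed.
So WexN is not produced.
No repressor is bound and ZorV is active, so *sibH* is transcribed.
→ *sibH* is ON.
Co²⁺ is present, so SovS is inactive.
Cellobiose is absent, so RudF is inactive.
With no repressor bound, *yilX* is transcribed.
→ *yilX* is ON.
Citrulline is absent, so ZorH is inactive.
With no repressor bound, *bexW* is transcribed.
→ *bexW* is ON.
4 of the 4 genes are transcribed.

4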